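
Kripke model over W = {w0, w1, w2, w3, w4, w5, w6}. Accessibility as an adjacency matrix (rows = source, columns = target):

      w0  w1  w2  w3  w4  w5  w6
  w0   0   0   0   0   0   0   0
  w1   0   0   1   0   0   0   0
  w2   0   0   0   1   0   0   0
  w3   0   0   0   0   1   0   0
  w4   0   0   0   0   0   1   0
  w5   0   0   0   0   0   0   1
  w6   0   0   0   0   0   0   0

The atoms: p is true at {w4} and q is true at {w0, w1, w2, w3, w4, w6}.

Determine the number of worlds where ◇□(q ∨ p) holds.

w0: no successors, so ◇□(q ∨ p) fails. ✗
w1: successors {w2}; □(q ∨ p) there: w2:T. ✓
w2: successors {w3}; □(q ∨ p) there: w3:T. ✓
w3: successors {w4}; □(q ∨ p) there: w4:F. ✗
w4: successors {w5}; □(q ∨ p) there: w5:T. ✓
w5: successors {w6}; □(q ∨ p) there: w6:T. ✓
w6: no successors, so ◇□(q ∨ p) fails. ✗
Satisfying worlds: {w1, w2, w4, w5}.

4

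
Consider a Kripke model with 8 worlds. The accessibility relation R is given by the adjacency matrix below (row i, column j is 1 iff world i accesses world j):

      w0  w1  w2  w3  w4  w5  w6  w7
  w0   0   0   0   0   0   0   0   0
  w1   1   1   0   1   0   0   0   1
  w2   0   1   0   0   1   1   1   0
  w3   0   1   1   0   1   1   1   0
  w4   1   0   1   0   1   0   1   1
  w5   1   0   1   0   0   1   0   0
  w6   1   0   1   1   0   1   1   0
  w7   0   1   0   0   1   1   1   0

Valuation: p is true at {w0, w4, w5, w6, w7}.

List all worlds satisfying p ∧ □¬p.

w0: p is T, □¬p is T. ✓
w1: p is F, □¬p is F. ✗
w2: p is F, □¬p is F. ✗
w3: p is F, □¬p is F. ✗
w4: p is T, □¬p is F. ✗
w5: p is T, □¬p is F. ✗
w6: p is T, □¬p is F. ✗
w7: p is T, □¬p is F. ✗

{w0}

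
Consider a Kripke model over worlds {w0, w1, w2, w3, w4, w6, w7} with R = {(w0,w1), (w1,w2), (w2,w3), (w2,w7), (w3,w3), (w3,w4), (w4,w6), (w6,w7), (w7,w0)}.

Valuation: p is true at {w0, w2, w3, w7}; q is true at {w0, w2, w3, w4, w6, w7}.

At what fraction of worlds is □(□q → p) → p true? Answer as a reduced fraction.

5/7

w0: □(□q → p) is F, p is T. ✓
w1: □(□q → p) is T, p is F. ✗
w2: □(□q → p) is T, p is T. ✓
w3: □(□q → p) is F, p is T. ✓
w4: □(□q → p) is F, p is F. ✓
w6: □(□q → p) is T, p is F. ✗
w7: □(□q → p) is T, p is T. ✓
That's 5 of 7 worlds, so 5/7.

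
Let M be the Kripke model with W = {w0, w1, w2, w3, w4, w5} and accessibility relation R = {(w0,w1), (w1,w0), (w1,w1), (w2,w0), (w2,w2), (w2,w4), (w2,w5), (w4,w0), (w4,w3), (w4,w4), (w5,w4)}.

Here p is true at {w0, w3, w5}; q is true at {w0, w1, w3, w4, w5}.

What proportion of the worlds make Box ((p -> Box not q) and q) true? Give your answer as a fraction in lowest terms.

1/2

w0: successors {w1}; (p -> Box not q) and q there: w1:T. ✓
w1: successors {w0, w1}; (p -> Box not q) and q there: w0:F, w1:T. ✗
w2: successors {w0, w2, w4, w5}; (p -> Box not q) and q there: w0:F, w2:F, w4:T, w5:F. ✗
w3: no successors, so Box ((p -> Box not q) and q) holds vacuously. ✓
w4: successors {w0, w3, w4}; (p -> Box not q) and q there: w0:F, w3:T, w4:T. ✗
w5: successors {w4}; (p -> Box not q) and q there: w4:T. ✓
That's 3 of 6 worlds, so 3/6 = 1/2.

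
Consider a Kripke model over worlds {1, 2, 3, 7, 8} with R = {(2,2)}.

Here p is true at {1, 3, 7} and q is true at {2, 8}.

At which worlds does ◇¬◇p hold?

1: no successors, so ◇¬◇p fails. ✗
2: successors {2}; ¬◇p there: 2:T. ✓
3: no successors, so ◇¬◇p fails. ✗
7: no successors, so ◇¬◇p fails. ✗
8: no successors, so ◇¬◇p fails. ✗

{2}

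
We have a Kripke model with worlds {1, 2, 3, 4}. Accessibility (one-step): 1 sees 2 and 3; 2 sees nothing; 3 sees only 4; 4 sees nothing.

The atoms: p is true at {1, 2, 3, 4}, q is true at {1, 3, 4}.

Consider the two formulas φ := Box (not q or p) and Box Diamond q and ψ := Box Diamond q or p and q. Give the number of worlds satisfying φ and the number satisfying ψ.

For Box (not q or p) and Box Diamond q:
1: Box (not q or p) is T, Box Diamond q is F. ✗
2: Box (not q or p) is T, Box Diamond q is T. ✓
3: Box (not q or p) is T, Box Diamond q is F. ✗
4: Box (not q or p) is T, Box Diamond q is T. ✓
— 2 worlds.
For Box Diamond q or p and q:
1: Box Diamond q is F, p and q is T. ✓
2: Box Diamond q is T, p and q is F. ✓
3: Box Diamond q is F, p and q is T. ✓
4: Box Diamond q is T, p and q is T. ✓
— 4 worlds.

2 and 4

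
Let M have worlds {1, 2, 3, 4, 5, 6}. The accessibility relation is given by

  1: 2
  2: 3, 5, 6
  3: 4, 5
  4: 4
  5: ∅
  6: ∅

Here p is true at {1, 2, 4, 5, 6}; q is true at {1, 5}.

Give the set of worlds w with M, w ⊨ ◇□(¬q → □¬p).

{2, 3}

1: successors {2}; □(¬q → □¬p) there: 2:F. ✗
2: successors {3, 5, 6}; □(¬q → □¬p) there: 3:F, 5:T, 6:T. ✓
3: successors {4, 5}; □(¬q → □¬p) there: 4:F, 5:T. ✓
4: successors {4}; □(¬q → □¬p) there: 4:F. ✗
5: no successors, so ◇□(¬q → □¬p) fails. ✗
6: no successors, so ◇□(¬q → □¬p) fails. ✗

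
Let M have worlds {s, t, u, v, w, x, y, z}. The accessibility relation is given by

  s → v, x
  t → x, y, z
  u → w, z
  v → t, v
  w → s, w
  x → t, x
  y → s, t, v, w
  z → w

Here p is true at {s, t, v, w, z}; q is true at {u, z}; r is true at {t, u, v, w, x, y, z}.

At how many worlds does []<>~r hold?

s: successors {v, x}; <>~r there: v:F, x:F. ✗
t: successors {x, y, z}; <>~r there: x:F, y:T, z:F. ✗
u: successors {w, z}; <>~r there: w:T, z:F. ✗
v: successors {t, v}; <>~r there: t:F, v:F. ✗
w: successors {s, w}; <>~r there: s:F, w:T. ✗
x: successors {t, x}; <>~r there: t:F, x:F. ✗
y: successors {s, t, v, w}; <>~r there: s:F, t:F, v:F, w:T. ✗
z: successors {w}; <>~r there: w:T. ✓
Satisfying worlds: {z}.

1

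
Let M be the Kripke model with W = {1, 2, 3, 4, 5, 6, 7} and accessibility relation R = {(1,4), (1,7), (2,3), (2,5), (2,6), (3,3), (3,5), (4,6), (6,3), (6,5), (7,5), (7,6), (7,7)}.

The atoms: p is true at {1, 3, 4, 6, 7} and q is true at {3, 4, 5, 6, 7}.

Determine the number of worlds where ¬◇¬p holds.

1: ◇¬p is F. ✓
2: ◇¬p is T. ✗
3: ◇¬p is T. ✗
4: ◇¬p is F. ✓
5: ◇¬p is F. ✓
6: ◇¬p is T. ✗
7: ◇¬p is T. ✗
Satisfying worlds: {1, 4, 5}.

3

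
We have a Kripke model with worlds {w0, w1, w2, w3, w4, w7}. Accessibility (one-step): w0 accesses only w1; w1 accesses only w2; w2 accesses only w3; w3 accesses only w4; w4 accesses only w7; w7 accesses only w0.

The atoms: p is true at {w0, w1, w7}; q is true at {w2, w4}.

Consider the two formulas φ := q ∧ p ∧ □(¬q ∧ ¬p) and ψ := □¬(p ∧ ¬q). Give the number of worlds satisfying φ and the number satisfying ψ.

0 and 3

For q ∧ p ∧ □(¬q ∧ ¬p):
w0: q ∧ p is F, □(¬q ∧ ¬p) is F. ✗
w1: q ∧ p is F, □(¬q ∧ ¬p) is F. ✗
w2: q ∧ p is F, □(¬q ∧ ¬p) is T. ✗
w3: q ∧ p is F, □(¬q ∧ ¬p) is F. ✗
w4: q ∧ p is F, □(¬q ∧ ¬p) is F. ✗
w7: q ∧ p is F, □(¬q ∧ ¬p) is F. ✗
— 0 worlds.
For □¬(p ∧ ¬q):
w0: successors {w1}; ¬(p ∧ ¬q) there: w1:F. ✗
w1: successors {w2}; ¬(p ∧ ¬q) there: w2:T. ✓
w2: successors {w3}; ¬(p ∧ ¬q) there: w3:T. ✓
w3: successors {w4}; ¬(p ∧ ¬q) there: w4:T. ✓
w4: successors {w7}; ¬(p ∧ ¬q) there: w7:F. ✗
w7: successors {w0}; ¬(p ∧ ¬q) there: w0:F. ✗
— 3 worlds.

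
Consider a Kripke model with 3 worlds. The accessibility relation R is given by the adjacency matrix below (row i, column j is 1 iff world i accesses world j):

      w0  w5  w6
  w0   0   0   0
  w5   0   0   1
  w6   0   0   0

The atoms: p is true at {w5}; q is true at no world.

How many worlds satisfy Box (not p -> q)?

w0: no successors, so Box (not p -> q) holds vacuously. ✓
w5: successors {w6}; not p -> q there: w6:F. ✗
w6: no successors, so Box (not p -> q) holds vacuously. ✓
Satisfying worlds: {w0, w6}.

2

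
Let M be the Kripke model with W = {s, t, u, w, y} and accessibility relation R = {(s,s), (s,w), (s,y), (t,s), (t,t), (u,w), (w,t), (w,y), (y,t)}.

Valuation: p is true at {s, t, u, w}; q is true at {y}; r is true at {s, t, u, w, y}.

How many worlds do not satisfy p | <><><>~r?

1

s: p is T, <><><>~r is F. ✓
t: p is T, <><><>~r is F. ✓
u: p is T, <><><>~r is F. ✓
w: p is T, <><><>~r is F. ✓
y: p is F, <><><>~r is F. ✗
Satisfying worlds: {s, t, u, w}.
So p | <><><>~r fails at the other 1 world.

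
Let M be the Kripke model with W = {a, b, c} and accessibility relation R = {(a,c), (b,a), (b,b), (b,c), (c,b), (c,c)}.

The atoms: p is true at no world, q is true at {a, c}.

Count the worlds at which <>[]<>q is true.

3

a: successors {c}; []<>q there: c:T. ✓
b: successors {a, b, c}; []<>q there: a:T, b:T, c:T. ✓
c: successors {b, c}; []<>q there: b:T, c:T. ✓
Satisfying worlds: {a, b, c}.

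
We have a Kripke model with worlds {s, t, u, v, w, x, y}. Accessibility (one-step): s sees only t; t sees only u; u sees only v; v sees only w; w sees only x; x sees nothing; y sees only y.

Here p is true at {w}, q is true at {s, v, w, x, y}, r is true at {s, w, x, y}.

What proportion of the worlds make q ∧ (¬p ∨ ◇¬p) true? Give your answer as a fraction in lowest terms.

5/7

s: q is T, ¬p ∨ ◇¬p is T. ✓
t: q is F, ¬p ∨ ◇¬p is T. ✗
u: q is F, ¬p ∨ ◇¬p is T. ✗
v: q is T, ¬p ∨ ◇¬p is T. ✓
w: q is T, ¬p ∨ ◇¬p is T. ✓
x: q is T, ¬p ∨ ◇¬p is T. ✓
y: q is T, ¬p ∨ ◇¬p is T. ✓
That's 5 of 7 worlds, so 5/7.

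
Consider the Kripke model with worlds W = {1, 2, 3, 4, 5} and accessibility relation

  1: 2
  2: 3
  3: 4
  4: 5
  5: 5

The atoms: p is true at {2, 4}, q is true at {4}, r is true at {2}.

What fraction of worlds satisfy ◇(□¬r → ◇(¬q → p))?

1/5

1: successors {2}; □¬r → ◇(¬q → p) there: 2:F. ✗
2: successors {3}; □¬r → ◇(¬q → p) there: 3:T. ✓
3: successors {4}; □¬r → ◇(¬q → p) there: 4:F. ✗
4: successors {5}; □¬r → ◇(¬q → p) there: 5:F. ✗
5: successors {5}; □¬r → ◇(¬q → p) there: 5:F. ✗
That's 1 of 5 worlds, so 1/5.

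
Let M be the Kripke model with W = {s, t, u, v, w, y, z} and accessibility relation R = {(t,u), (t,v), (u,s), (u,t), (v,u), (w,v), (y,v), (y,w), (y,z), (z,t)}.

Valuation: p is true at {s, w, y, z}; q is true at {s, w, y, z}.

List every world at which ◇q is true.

{u, y}

s: no successors, so ◇q fails. ✗
t: successors {u, v}; q there: u:F, v:F. ✗
u: successors {s, t}; q there: s:T, t:F. ✓
v: successors {u}; q there: u:F. ✗
w: successors {v}; q there: v:F. ✗
y: successors {v, w, z}; q there: v:F, w:T, z:T. ✓
z: successors {t}; q there: t:F. ✗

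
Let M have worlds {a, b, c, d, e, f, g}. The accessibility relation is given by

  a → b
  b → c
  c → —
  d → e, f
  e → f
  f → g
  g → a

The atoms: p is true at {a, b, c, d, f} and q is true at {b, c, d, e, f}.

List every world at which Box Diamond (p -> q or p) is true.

{a, c, d, e, f, g}

a: successors {b}; Diamond (p -> q or p) there: b:T. ✓
b: successors {c}; Diamond (p -> q or p) there: c:F. ✗
c: no successors, so Box Diamond (p -> q or p) holds vacuously. ✓
d: successors {e, f}; Diamond (p -> q or p) there: e:T, f:T. ✓
e: successors {f}; Diamond (p -> q or p) there: f:T. ✓
f: successors {g}; Diamond (p -> q or p) there: g:T. ✓
g: successors {a}; Diamond (p -> q or p) there: a:T. ✓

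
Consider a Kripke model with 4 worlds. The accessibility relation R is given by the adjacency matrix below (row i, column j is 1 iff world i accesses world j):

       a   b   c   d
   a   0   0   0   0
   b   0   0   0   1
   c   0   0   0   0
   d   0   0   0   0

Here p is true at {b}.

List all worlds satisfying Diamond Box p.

{b}

a: no successors, so Diamond Box p fails. ✗
b: successors {d}; Box p there: d:T. ✓
c: no successors, so Diamond Box p fails. ✗
d: no successors, so Diamond Box p fails. ✗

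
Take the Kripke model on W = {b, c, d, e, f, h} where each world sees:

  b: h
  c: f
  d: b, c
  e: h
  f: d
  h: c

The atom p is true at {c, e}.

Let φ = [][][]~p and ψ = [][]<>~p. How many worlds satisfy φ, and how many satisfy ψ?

4 and 5

For [][][]~p:
b: successors {h}; [][]~p there: h:T. ✓
c: successors {f}; [][]~p there: f:F. ✗
d: successors {b, c}; [][]~p there: b:F, c:T. ✗
e: successors {h}; [][]~p there: h:T. ✓
f: successors {d}; [][]~p there: d:T. ✓
h: successors {c}; [][]~p there: c:T. ✓
— 4 worlds.
For [][]<>~p:
b: successors {h}; []<>~p there: h:T. ✓
c: successors {f}; []<>~p there: f:T. ✓
d: successors {b, c}; []<>~p there: b:F, c:T. ✗
e: successors {h}; []<>~p there: h:T. ✓
f: successors {d}; []<>~p there: d:T. ✓
h: successors {c}; []<>~p there: c:T. ✓
— 5 worlds.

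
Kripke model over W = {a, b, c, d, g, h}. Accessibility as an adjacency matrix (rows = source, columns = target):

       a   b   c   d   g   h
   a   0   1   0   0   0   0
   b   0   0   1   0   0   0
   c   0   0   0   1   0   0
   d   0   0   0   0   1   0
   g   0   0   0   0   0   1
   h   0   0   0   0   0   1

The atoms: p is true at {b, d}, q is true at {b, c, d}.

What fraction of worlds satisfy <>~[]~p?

a: successors {b}; ~[]~p there: b:F. ✗
b: successors {c}; ~[]~p there: c:T. ✓
c: successors {d}; ~[]~p there: d:F. ✗
d: successors {g}; ~[]~p there: g:F. ✗
g: successors {h}; ~[]~p there: h:F. ✗
h: successors {h}; ~[]~p there: h:F. ✗
That's 1 of 6 worlds, so 1/6.

1/6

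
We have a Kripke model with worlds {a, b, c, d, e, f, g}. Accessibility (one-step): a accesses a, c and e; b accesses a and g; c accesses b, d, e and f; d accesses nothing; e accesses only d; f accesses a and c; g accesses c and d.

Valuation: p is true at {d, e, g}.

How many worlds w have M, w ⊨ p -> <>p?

a: p is F, <>p is T. ✓
b: p is F, <>p is T. ✓
c: p is F, <>p is T. ✓
d: p is T, <>p is F. ✗
e: p is T, <>p is T. ✓
f: p is F, <>p is F. ✓
g: p is T, <>p is T. ✓
Satisfying worlds: {a, b, c, e, f, g}.

6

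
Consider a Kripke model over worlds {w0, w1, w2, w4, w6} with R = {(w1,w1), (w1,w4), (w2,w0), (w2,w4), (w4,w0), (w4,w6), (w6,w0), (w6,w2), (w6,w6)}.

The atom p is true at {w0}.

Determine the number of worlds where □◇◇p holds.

2

w0: no successors, so □◇◇p holds vacuously. ✓
w1: successors {w1, w4}; ◇◇p there: w1:T, w4:T. ✓
w2: successors {w0, w4}; ◇◇p there: w0:F, w4:T. ✗
w4: successors {w0, w6}; ◇◇p there: w0:F, w6:T. ✗
w6: successors {w0, w2, w6}; ◇◇p there: w0:F, w2:T, w6:T. ✗
Satisfying worlds: {w0, w1}.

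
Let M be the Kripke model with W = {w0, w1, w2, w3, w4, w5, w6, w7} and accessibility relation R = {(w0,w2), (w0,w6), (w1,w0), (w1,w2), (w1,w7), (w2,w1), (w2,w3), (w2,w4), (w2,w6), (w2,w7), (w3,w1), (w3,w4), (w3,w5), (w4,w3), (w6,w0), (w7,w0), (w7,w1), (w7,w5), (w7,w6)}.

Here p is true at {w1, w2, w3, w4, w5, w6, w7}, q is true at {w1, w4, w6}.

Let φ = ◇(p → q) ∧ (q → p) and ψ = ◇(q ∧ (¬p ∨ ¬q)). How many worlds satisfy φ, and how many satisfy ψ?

6 and 0

For ◇(p → q) ∧ (q → p):
w0: ◇(p → q) is T, q → p is T. ✓
w1: ◇(p → q) is T, q → p is T. ✓
w2: ◇(p → q) is T, q → p is T. ✓
w3: ◇(p → q) is T, q → p is T. ✓
w4: ◇(p → q) is F, q → p is T. ✗
w5: ◇(p → q) is F, q → p is T. ✗
w6: ◇(p → q) is T, q → p is T. ✓
w7: ◇(p → q) is T, q → p is T. ✓
— 6 worlds.
For ◇(q ∧ (¬p ∨ ¬q)):
w0: successors {w2, w6}; q ∧ (¬p ∨ ¬q) there: w2:F, w6:F. ✗
w1: successors {w0, w2, w7}; q ∧ (¬p ∨ ¬q) there: w0:F, w2:F, w7:F. ✗
w2: successors {w1, w3, w4, w6, w7}; q ∧ (¬p ∨ ¬q) there: w1:F, w3:F, w4:F, w6:F, w7:F. ✗
w3: successors {w1, w4, w5}; q ∧ (¬p ∨ ¬q) there: w1:F, w4:F, w5:F. ✗
w4: successors {w3}; q ∧ (¬p ∨ ¬q) there: w3:F. ✗
w5: no successors, so ◇(q ∧ (¬p ∨ ¬q)) fails. ✗
w6: successors {w0}; q ∧ (¬p ∨ ¬q) there: w0:F. ✗
w7: successors {w0, w1, w5, w6}; q ∧ (¬p ∨ ¬q) there: w0:F, w1:F, w5:F, w6:F. ✗
— 0 worlds.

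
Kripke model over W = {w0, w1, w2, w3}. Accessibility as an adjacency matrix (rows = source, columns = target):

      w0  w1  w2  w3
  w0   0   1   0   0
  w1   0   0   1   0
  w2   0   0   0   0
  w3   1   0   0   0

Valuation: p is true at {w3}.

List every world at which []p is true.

{w2}

w0: successors {w1}; p there: w1:F. ✗
w1: successors {w2}; p there: w2:F. ✗
w2: no successors, so []p holds vacuously. ✓
w3: successors {w0}; p there: w0:F. ✗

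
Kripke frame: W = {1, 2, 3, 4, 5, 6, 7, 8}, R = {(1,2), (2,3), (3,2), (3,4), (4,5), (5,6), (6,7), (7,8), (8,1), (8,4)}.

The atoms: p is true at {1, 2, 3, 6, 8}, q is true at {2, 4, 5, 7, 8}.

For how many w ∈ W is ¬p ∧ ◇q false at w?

6

1: ¬p is F, ◇q is T. ✗
2: ¬p is F, ◇q is F. ✗
3: ¬p is F, ◇q is T. ✗
4: ¬p is T, ◇q is T. ✓
5: ¬p is T, ◇q is F. ✗
6: ¬p is F, ◇q is T. ✗
7: ¬p is T, ◇q is T. ✓
8: ¬p is F, ◇q is T. ✗
Satisfying worlds: {4, 7}.
So ¬p ∧ ◇q fails at the other 6 worlds.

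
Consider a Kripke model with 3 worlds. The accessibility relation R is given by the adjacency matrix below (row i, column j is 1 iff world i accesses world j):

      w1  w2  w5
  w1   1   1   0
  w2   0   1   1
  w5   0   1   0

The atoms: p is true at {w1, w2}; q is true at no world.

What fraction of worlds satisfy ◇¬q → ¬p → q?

2/3

w1: ◇¬q is T, ¬p → q is T. ✓
w2: ◇¬q is T, ¬p → q is T. ✓
w5: ◇¬q is T, ¬p → q is F. ✗
That's 2 of 3 worlds, so 2/3.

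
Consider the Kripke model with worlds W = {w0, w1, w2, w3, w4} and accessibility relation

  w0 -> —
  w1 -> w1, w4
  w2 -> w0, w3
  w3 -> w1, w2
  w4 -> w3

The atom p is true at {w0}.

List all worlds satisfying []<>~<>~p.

w0: no successors, so []<>~<>~p holds vacuously. ✓
w1: successors {w1, w4}; <>~<>~p there: w1:F, w4:F. ✗
w2: successors {w0, w3}; <>~<>~p there: w0:F, w3:F. ✗
w3: successors {w1, w2}; <>~<>~p there: w1:F, w2:T. ✗
w4: successors {w3}; <>~<>~p there: w3:F. ✗

{w0}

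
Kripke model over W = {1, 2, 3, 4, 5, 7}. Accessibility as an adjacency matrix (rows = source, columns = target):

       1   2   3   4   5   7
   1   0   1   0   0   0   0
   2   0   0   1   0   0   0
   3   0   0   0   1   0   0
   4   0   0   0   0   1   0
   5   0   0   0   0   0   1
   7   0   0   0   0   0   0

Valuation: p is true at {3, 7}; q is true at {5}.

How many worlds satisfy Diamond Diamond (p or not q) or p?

5

1: Diamond Diamond (p or not q) is T, p is F. ✓
2: Diamond Diamond (p or not q) is T, p is F. ✓
3: Diamond Diamond (p or not q) is F, p is T. ✓
4: Diamond Diamond (p or not q) is T, p is F. ✓
5: Diamond Diamond (p or not q) is F, p is F. ✗
7: Diamond Diamond (p or not q) is F, p is T. ✓
Satisfying worlds: {1, 2, 3, 4, 7}.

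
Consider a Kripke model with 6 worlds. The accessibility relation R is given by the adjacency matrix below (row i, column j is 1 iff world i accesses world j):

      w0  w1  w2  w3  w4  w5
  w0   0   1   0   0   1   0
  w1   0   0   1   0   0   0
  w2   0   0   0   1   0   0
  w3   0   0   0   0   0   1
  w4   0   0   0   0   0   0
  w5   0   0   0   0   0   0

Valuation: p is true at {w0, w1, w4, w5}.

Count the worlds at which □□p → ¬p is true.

4

w0: □□p is F, ¬p is F. ✓
w1: □□p is F, ¬p is F. ✓
w2: □□p is T, ¬p is T. ✓
w3: □□p is T, ¬p is T. ✓
w4: □□p is T, ¬p is F. ✗
w5: □□p is T, ¬p is F. ✗
Satisfying worlds: {w0, w1, w2, w3}.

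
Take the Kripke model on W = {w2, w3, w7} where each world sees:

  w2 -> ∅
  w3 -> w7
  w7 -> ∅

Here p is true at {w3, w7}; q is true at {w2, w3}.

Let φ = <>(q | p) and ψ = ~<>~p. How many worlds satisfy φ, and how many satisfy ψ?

For <>(q | p):
w2: no successors, so <>(q | p) fails. ✗
w3: successors {w7}; q | p there: w7:T. ✓
w7: no successors, so <>(q | p) fails. ✗
— 1 world.
For ~<>~p:
w2: <>~p is F. ✓
w3: <>~p is F. ✓
w7: <>~p is F. ✓
— 3 worlds.

1 and 3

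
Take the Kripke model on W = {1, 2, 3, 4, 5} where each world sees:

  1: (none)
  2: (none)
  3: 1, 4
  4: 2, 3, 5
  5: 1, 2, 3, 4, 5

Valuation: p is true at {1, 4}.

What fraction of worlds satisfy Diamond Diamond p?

2/5

1: no successors, so Diamond Diamond p fails. ✗
2: no successors, so Diamond Diamond p fails. ✗
3: successors {1, 4}; Diamond p there: 1:F, 4:F. ✗
4: successors {2, 3, 5}; Diamond p there: 2:F, 3:T, 5:T. ✓
5: successors {1, 2, 3, 4, 5}; Diamond p there: 1:F, 2:F, 3:T, 4:F, 5:T. ✓
That's 2 of 5 worlds, so 2/5.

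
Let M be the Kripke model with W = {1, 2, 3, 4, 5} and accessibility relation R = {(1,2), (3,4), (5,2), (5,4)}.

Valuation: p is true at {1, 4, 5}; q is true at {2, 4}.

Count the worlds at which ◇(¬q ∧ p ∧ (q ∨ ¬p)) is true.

0

1: successors {2}; ¬q ∧ p ∧ (q ∨ ¬p) there: 2:F. ✗
2: no successors, so ◇(¬q ∧ p ∧ (q ∨ ¬p)) fails. ✗
3: successors {4}; ¬q ∧ p ∧ (q ∨ ¬p) there: 4:F. ✗
4: no successors, so ◇(¬q ∧ p ∧ (q ∨ ¬p)) fails. ✗
5: successors {2, 4}; ¬q ∧ p ∧ (q ∨ ¬p) there: 2:F, 4:F. ✗
Satisfying worlds: ∅.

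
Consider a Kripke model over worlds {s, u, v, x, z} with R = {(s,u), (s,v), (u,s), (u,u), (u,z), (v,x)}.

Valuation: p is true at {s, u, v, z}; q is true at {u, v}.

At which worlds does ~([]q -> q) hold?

s: []q -> q is F. ✓
u: []q -> q is T. ✗
v: []q -> q is T. ✗
x: []q -> q is F. ✓
z: []q -> q is F. ✓

{s, x, z}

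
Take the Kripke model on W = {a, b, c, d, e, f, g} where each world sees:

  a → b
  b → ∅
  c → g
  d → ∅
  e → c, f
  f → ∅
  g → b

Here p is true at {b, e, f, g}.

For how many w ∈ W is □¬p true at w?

a: successors {b}; ¬p there: b:F. ✗
b: no successors, so □¬p holds vacuously. ✓
c: successors {g}; ¬p there: g:F. ✗
d: no successors, so □¬p holds vacuously. ✓
e: successors {c, f}; ¬p there: c:T, f:F. ✗
f: no successors, so □¬p holds vacuously. ✓
g: successors {b}; ¬p there: b:F. ✗
Satisfying worlds: {b, d, f}.

3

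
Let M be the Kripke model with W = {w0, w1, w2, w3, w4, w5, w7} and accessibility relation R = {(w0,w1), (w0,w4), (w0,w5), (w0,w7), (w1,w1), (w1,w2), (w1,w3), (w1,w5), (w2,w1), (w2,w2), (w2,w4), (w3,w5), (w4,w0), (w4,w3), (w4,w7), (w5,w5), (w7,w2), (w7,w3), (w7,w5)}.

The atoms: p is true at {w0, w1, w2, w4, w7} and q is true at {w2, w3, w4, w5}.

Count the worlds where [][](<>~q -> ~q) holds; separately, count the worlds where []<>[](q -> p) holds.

For [][](<>~q -> ~q):
w0: successors {w1, w4, w5, w7}; [](<>~q -> ~q) there: w1:F, w4:T, w5:T, w7:F. ✗
w1: successors {w1, w2, w3, w5}; [](<>~q -> ~q) there: w1:F, w2:F, w3:T, w5:T. ✗
w2: successors {w1, w2, w4}; [](<>~q -> ~q) there: w1:F, w2:F, w4:T. ✗
w3: successors {w5}; [](<>~q -> ~q) there: w5:T. ✓
w4: successors {w0, w3, w7}; [](<>~q -> ~q) there: w0:F, w3:T, w7:F. ✗
w5: successors {w5}; [](<>~q -> ~q) there: w5:T. ✓
w7: successors {w2, w3, w5}; [](<>~q -> ~q) there: w2:F, w3:T, w5:T. ✗
— 2 worlds.
For []<>[](q -> p):
w0: successors {w1, w4, w5, w7}; <>[](q -> p) there: w1:T, w4:F, w5:F, w7:T. ✗
w1: successors {w1, w2, w3, w5}; <>[](q -> p) there: w1:T, w2:T, w3:F, w5:F. ✗
w2: successors {w1, w2, w4}; <>[](q -> p) there: w1:T, w2:T, w4:F. ✗
w3: successors {w5}; <>[](q -> p) there: w5:F. ✗
w4: successors {w0, w3, w7}; <>[](q -> p) there: w0:F, w3:F, w7:T. ✗
w5: successors {w5}; <>[](q -> p) there: w5:F. ✗
w7: successors {w2, w3, w5}; <>[](q -> p) there: w2:T, w3:F, w5:F. ✗
— 0 worlds.

2 and 0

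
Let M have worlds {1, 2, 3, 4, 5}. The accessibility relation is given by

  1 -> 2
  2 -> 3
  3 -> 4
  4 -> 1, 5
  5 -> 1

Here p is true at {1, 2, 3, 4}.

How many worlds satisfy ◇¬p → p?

5

1: ◇¬p is F, p is T. ✓
2: ◇¬p is F, p is T. ✓
3: ◇¬p is F, p is T. ✓
4: ◇¬p is T, p is T. ✓
5: ◇¬p is F, p is F. ✓
Satisfying worlds: {1, 2, 3, 4, 5}.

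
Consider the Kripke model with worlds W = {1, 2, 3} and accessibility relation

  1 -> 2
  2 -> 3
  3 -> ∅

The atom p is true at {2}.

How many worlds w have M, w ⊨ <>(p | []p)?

1: successors {2}; p | []p there: 2:T. ✓
2: successors {3}; p | []p there: 3:T. ✓
3: no successors, so <>(p | []p) fails. ✗
Satisfying worlds: {1, 2}.

2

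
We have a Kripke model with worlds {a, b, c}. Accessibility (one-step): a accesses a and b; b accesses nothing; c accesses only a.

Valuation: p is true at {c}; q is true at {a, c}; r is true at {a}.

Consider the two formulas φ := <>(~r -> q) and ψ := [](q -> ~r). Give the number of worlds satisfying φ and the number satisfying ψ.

2 and 1

For <>(~r -> q):
a: successors {a, b}; ~r -> q there: a:T, b:F. ✓
b: no successors, so <>(~r -> q) fails. ✗
c: successors {a}; ~r -> q there: a:T. ✓
— 2 worlds.
For [](q -> ~r):
a: successors {a, b}; q -> ~r there: a:F, b:T. ✗
b: no successors, so [](q -> ~r) holds vacuously. ✓
c: successors {a}; q -> ~r there: a:F. ✗
— 1 world.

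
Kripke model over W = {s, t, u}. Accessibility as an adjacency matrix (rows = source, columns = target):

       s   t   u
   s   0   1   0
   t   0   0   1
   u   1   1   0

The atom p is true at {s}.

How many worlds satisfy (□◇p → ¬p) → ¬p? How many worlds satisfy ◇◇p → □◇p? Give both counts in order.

For (□◇p → ¬p) → ¬p:
s: □◇p → ¬p is T, ¬p is F. ✗
t: □◇p → ¬p is T, ¬p is T. ✓
u: □◇p → ¬p is T, ¬p is T. ✓
— 2 worlds.
For ◇◇p → □◇p:
s: ◇◇p is F, □◇p is F. ✓
t: ◇◇p is T, □◇p is T. ✓
u: ◇◇p is F, □◇p is F. ✓
— 3 worlds.

2 and 3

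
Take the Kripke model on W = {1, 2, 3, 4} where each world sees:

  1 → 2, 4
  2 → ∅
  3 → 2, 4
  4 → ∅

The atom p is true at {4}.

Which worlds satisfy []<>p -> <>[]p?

{1, 3}

1: []<>p is F, <>[]p is T. ✓
2: []<>p is T, <>[]p is F. ✗
3: []<>p is F, <>[]p is T. ✓
4: []<>p is T, <>[]p is F. ✗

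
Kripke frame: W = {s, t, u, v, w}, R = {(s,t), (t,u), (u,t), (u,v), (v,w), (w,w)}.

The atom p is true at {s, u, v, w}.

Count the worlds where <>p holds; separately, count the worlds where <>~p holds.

4 and 2

For <>p:
s: successors {t}; p there: t:F. ✗
t: successors {u}; p there: u:T. ✓
u: successors {t, v}; p there: t:F, v:T. ✓
v: successors {w}; p there: w:T. ✓
w: successors {w}; p there: w:T. ✓
— 4 worlds.
For <>~p:
s: successors {t}; ~p there: t:T. ✓
t: successors {u}; ~p there: u:F. ✗
u: successors {t, v}; ~p there: t:T, v:F. ✓
v: successors {w}; ~p there: w:F. ✗
w: successors {w}; ~p there: w:F. ✗
— 2 worlds.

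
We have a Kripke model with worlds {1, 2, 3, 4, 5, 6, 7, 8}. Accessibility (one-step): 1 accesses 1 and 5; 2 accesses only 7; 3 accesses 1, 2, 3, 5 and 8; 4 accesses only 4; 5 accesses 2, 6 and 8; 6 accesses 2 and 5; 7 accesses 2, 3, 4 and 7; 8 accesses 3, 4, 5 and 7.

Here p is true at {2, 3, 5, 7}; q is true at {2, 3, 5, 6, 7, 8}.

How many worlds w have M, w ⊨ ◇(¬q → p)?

1: successors {1, 5}; ¬q → p there: 1:F, 5:T. ✓
2: successors {7}; ¬q → p there: 7:T. ✓
3: successors {1, 2, 3, 5, 8}; ¬q → p there: 1:F, 2:T, 3:T, 5:T, 8:T. ✓
4: successors {4}; ¬q → p there: 4:F. ✗
5: successors {2, 6, 8}; ¬q → p there: 2:T, 6:T, 8:T. ✓
6: successors {2, 5}; ¬q → p there: 2:T, 5:T. ✓
7: successors {2, 3, 4, 7}; ¬q → p there: 2:T, 3:T, 4:F, 7:T. ✓
8: successors {3, 4, 5, 7}; ¬q → p there: 3:T, 4:F, 5:T, 7:T. ✓
Satisfying worlds: {1, 2, 3, 5, 6, 7, 8}.

7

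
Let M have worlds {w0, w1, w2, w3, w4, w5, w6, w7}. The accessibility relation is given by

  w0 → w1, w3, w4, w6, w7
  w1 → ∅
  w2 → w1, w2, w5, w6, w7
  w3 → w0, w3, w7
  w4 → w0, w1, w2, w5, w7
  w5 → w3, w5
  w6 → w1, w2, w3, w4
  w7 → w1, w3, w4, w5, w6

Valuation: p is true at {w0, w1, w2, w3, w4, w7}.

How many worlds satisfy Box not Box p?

1

w0: successors {w1, w3, w4, w6, w7}; not Box p there: w1:F, w3:F, w4:T, w6:F, w7:T. ✗
w1: no successors, so Box not Box p holds vacuously. ✓
w2: successors {w1, w2, w5, w6, w7}; not Box p there: w1:F, w2:T, w5:T, w6:F, w7:T. ✗
w3: successors {w0, w3, w7}; not Box p there: w0:T, w3:F, w7:T. ✗
w4: successors {w0, w1, w2, w5, w7}; not Box p there: w0:T, w1:F, w2:T, w5:T, w7:T. ✗
w5: successors {w3, w5}; not Box p there: w3:F, w5:T. ✗
w6: successors {w1, w2, w3, w4}; not Box p there: w1:F, w2:T, w3:F, w4:T. ✗
w7: successors {w1, w3, w4, w5, w6}; not Box p there: w1:F, w3:F, w4:T, w5:T, w6:F. ✗
Satisfying worlds: {w1}.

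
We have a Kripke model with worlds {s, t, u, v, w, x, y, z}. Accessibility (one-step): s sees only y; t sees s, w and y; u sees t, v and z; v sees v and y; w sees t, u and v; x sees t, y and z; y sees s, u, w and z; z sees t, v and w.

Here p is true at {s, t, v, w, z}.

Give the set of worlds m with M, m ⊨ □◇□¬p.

{s}

s: successors {y}; ◇□¬p there: y:T. ✓
t: successors {s, w, y}; ◇□¬p there: s:F, w:F, y:T. ✗
u: successors {t, v, z}; ◇□¬p there: t:T, v:F, z:F. ✗
v: successors {v, y}; ◇□¬p there: v:F, y:T. ✗
w: successors {t, u, v}; ◇□¬p there: t:T, u:F, v:F. ✗
x: successors {t, y, z}; ◇□¬p there: t:T, y:T, z:F. ✗
y: successors {s, u, w, z}; ◇□¬p there: s:F, u:F, w:F, z:F. ✗
z: successors {t, v, w}; ◇□¬p there: t:T, v:F, w:F. ✗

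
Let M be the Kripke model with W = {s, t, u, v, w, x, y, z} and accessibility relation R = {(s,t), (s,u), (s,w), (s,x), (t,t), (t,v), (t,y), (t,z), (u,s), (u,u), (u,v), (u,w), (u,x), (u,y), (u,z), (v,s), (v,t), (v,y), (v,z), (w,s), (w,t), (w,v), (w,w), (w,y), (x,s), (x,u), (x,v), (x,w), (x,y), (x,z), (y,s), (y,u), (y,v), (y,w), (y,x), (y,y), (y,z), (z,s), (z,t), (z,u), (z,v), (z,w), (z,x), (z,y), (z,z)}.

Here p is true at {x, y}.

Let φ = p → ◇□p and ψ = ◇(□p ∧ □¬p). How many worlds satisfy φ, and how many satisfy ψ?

6 and 0

For p → ◇□p:
s: p is F, ◇□p is F. ✓
t: p is F, ◇□p is F. ✓
u: p is F, ◇□p is F. ✓
v: p is F, ◇□p is F. ✓
w: p is F, ◇□p is F. ✓
x: p is T, ◇□p is F. ✗
y: p is T, ◇□p is F. ✗
z: p is F, ◇□p is F. ✓
— 6 worlds.
For ◇(□p ∧ □¬p):
s: successors {t, u, w, x}; □p ∧ □¬p there: t:F, u:F, w:F, x:F. ✗
t: successors {t, v, y, z}; □p ∧ □¬p there: t:F, v:F, y:F, z:F. ✗
u: successors {s, u, v, w, x, y, z}; □p ∧ □¬p there: s:F, u:F, v:F, w:F, x:F, y:F, z:F. ✗
v: successors {s, t, y, z}; □p ∧ □¬p there: s:F, t:F, y:F, z:F. ✗
w: successors {s, t, v, w, y}; □p ∧ □¬p there: s:F, t:F, v:F, w:F, y:F. ✗
x: successors {s, u, v, w, y, z}; □p ∧ □¬p there: s:F, u:F, v:F, w:F, y:F, z:F. ✗
y: successors {s, u, v, w, x, y, z}; □p ∧ □¬p there: s:F, u:F, v:F, w:F, x:F, y:F, z:F. ✗
z: successors {s, t, u, v, w, x, y, z}; □p ∧ □¬p there: s:F, t:F, u:F, v:F, w:F, x:F, y:F, z:F. ✗
— 0 worlds.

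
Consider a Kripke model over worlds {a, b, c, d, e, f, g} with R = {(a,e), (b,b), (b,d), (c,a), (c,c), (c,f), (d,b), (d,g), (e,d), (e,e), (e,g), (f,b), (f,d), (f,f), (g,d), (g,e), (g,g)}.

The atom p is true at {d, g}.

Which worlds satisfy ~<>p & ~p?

{a, c}

a: ~<>p is T, ~p is T. ✓
b: ~<>p is F, ~p is T. ✗
c: ~<>p is T, ~p is T. ✓
d: ~<>p is F, ~p is F. ✗
e: ~<>p is F, ~p is T. ✗
f: ~<>p is F, ~p is T. ✗
g: ~<>p is F, ~p is F. ✗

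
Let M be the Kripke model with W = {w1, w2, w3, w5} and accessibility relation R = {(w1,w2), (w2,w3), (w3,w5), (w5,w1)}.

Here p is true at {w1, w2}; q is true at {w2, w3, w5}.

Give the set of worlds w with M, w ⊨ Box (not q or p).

w1: successors {w2}; not q or p there: w2:T. ✓
w2: successors {w3}; not q or p there: w3:F. ✗
w3: successors {w5}; not q or p there: w5:F. ✗
w5: successors {w1}; not q or p there: w1:T. ✓

{w1, w5}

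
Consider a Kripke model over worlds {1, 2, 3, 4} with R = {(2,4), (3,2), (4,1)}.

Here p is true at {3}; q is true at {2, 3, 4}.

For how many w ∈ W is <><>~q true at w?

1

1: no successors, so <><>~q fails. ✗
2: successors {4}; <>~q there: 4:T. ✓
3: successors {2}; <>~q there: 2:F. ✗
4: successors {1}; <>~q there: 1:F. ✗
Satisfying worlds: {2}.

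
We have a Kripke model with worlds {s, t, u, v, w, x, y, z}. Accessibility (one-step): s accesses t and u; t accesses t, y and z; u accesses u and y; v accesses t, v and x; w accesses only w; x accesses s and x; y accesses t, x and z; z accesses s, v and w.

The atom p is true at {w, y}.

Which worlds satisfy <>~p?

{s, t, u, v, x, y, z}

s: successors {t, u}; ~p there: t:T, u:T. ✓
t: successors {t, y, z}; ~p there: t:T, y:F, z:T. ✓
u: successors {u, y}; ~p there: u:T, y:F. ✓
v: successors {t, v, x}; ~p there: t:T, v:T, x:T. ✓
w: successors {w}; ~p there: w:F. ✗
x: successors {s, x}; ~p there: s:T, x:T. ✓
y: successors {t, x, z}; ~p there: t:T, x:T, z:T. ✓
z: successors {s, v, w}; ~p there: s:T, v:T, w:F. ✓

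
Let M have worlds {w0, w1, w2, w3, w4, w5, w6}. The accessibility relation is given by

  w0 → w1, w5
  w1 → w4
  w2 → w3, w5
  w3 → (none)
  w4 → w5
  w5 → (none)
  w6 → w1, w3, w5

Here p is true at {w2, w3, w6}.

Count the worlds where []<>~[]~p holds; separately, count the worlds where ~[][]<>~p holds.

For []<>~[]~p:
w0: successors {w1, w5}; <>~[]~p there: w1:F, w5:F. ✗
w1: successors {w4}; <>~[]~p there: w4:F. ✗
w2: successors {w3, w5}; <>~[]~p there: w3:F, w5:F. ✗
w3: no successors, so []<>~[]~p holds vacuously. ✓
w4: successors {w5}; <>~[]~p there: w5:F. ✗
w5: no successors, so []<>~[]~p holds vacuously. ✓
w6: successors {w1, w3, w5}; <>~[]~p there: w1:F, w3:F, w5:F. ✗
— 2 worlds.
For ~[][]<>~p:
w0: [][]<>~p is T. ✗
w1: [][]<>~p is F. ✓
w2: [][]<>~p is T. ✗
w3: [][]<>~p is T. ✗
w4: [][]<>~p is T. ✗
w5: [][]<>~p is T. ✗
w6: [][]<>~p is T. ✗
— 1 world.

2 and 1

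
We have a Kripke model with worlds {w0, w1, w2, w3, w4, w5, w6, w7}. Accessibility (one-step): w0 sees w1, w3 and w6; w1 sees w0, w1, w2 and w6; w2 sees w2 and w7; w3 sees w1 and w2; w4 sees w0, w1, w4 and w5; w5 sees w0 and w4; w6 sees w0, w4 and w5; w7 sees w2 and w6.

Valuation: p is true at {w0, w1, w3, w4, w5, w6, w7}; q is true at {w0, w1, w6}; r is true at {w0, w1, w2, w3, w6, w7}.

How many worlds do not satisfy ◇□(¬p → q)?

2

w0: successors {w1, w3, w6}; □(¬p → q) there: w1:F, w3:F, w6:T. ✓
w1: successors {w0, w1, w2, w6}; □(¬p → q) there: w0:T, w1:F, w2:F, w6:T. ✓
w2: successors {w2, w7}; □(¬p → q) there: w2:F, w7:F. ✗
w3: successors {w1, w2}; □(¬p → q) there: w1:F, w2:F. ✗
w4: successors {w0, w1, w4, w5}; □(¬p → q) there: w0:T, w1:F, w4:T, w5:T. ✓
w5: successors {w0, w4}; □(¬p → q) there: w0:T, w4:T. ✓
w6: successors {w0, w4, w5}; □(¬p → q) there: w0:T, w4:T, w5:T. ✓
w7: successors {w2, w6}; □(¬p → q) there: w2:F, w6:T. ✓
Satisfying worlds: {w0, w1, w4, w5, w6, w7}.
So ◇□(¬p → q) fails at the other 2 worlds.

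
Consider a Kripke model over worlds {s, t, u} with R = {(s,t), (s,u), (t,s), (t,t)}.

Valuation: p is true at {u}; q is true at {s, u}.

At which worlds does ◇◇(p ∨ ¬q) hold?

s: successors {t, u}; ◇(p ∨ ¬q) there: t:T, u:F. ✓
t: successors {s, t}; ◇(p ∨ ¬q) there: s:T, t:T. ✓
u: no successors, so ◇◇(p ∨ ¬q) fails. ✗

{s, t}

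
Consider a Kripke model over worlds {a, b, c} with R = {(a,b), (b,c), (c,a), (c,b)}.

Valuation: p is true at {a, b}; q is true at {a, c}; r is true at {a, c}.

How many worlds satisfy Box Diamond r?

a: successors {b}; Diamond r there: b:T. ✓
b: successors {c}; Diamond r there: c:T. ✓
c: successors {a, b}; Diamond r there: a:F, b:T. ✗
Satisfying worlds: {a, b}.

2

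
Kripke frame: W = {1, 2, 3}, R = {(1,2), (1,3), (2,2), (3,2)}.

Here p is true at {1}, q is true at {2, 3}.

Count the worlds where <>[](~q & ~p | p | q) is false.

0

1: successors {2, 3}; [](~q & ~p | p | q) there: 2:T, 3:T. ✓
2: successors {2}; [](~q & ~p | p | q) there: 2:T. ✓
3: successors {2}; [](~q & ~p | p | q) there: 2:T. ✓
Satisfying worlds: {1, 2, 3}.
So <>[](~q & ~p | p | q) fails at the other 0 worlds.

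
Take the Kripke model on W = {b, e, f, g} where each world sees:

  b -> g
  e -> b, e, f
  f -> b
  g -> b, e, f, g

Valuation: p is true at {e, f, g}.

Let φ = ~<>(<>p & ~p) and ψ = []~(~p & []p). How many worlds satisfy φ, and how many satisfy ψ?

For ~<>(<>p & ~p):
b: <>(<>p & ~p) is F. ✓
e: <>(<>p & ~p) is T. ✗
f: <>(<>p & ~p) is T. ✗
g: <>(<>p & ~p) is T. ✗
— 1 world.
For []~(~p & []p):
b: successors {g}; ~(~p & []p) there: g:T. ✓
e: successors {b, e, f}; ~(~p & []p) there: b:F, e:T, f:T. ✗
f: successors {b}; ~(~p & []p) there: b:F. ✗
g: successors {b, e, f, g}; ~(~p & []p) there: b:F, e:T, f:T, g:T. ✗
— 1 world.

1 and 1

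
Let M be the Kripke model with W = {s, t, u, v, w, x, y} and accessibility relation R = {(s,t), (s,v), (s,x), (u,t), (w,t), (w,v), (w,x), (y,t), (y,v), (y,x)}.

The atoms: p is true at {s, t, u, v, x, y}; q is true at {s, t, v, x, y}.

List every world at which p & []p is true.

s: p is T, []p is T. ✓
t: p is T, []p is T. ✓
u: p is T, []p is T. ✓
v: p is T, []p is T. ✓
w: p is F, []p is T. ✗
x: p is T, []p is T. ✓
y: p is T, []p is T. ✓

{s, t, u, v, x, y}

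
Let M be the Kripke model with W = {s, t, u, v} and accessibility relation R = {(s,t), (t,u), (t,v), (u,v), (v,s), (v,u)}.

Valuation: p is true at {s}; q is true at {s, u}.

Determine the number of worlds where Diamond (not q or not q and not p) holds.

s: successors {t}; not q or not q and not p there: t:T. ✓
t: successors {u, v}; not q or not q and not p there: u:F, v:T. ✓
u: successors {v}; not q or not q and not p there: v:T. ✓
v: successors {s, u}; not q or not q and not p there: s:F, u:F. ✗
Satisfying worlds: {s, t, u}.

3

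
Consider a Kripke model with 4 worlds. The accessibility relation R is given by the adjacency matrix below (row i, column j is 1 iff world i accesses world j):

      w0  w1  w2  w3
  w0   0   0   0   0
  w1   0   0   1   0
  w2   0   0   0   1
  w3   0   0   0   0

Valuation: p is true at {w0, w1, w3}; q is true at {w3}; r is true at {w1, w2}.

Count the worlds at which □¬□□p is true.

w0: no successors, so □¬□□p holds vacuously. ✓
w1: successors {w2}; ¬□□p there: w2:F. ✗
w2: successors {w3}; ¬□□p there: w3:F. ✗
w3: no successors, so □¬□□p holds vacuously. ✓
Satisfying worlds: {w0, w3}.

2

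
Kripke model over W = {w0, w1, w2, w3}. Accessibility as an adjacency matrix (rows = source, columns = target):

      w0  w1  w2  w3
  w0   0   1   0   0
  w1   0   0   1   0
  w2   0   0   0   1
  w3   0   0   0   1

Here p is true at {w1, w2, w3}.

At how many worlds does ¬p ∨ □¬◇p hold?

w0: ¬p is T, □¬◇p is F. ✓
w1: ¬p is F, □¬◇p is F. ✗
w2: ¬p is F, □¬◇p is F. ✗
w3: ¬p is F, □¬◇p is F. ✗
Satisfying worlds: {w0}.

1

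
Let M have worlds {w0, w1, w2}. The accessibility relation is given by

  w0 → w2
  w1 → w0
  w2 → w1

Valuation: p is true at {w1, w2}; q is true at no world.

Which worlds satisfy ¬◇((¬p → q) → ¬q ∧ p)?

w0: ◇((¬p → q) → ¬q ∧ p) is T. ✗
w1: ◇((¬p → q) → ¬q ∧ p) is T. ✗
w2: ◇((¬p → q) → ¬q ∧ p) is T. ✗

∅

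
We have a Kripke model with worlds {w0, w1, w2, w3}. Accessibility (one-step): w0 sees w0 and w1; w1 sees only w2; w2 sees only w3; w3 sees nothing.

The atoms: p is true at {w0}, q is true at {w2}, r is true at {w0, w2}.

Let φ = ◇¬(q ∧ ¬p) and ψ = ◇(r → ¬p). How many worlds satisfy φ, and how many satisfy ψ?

2 and 3

For ◇¬(q ∧ ¬p):
w0: successors {w0, w1}; ¬(q ∧ ¬p) there: w0:T, w1:T. ✓
w1: successors {w2}; ¬(q ∧ ¬p) there: w2:F. ✗
w2: successors {w3}; ¬(q ∧ ¬p) there: w3:T. ✓
w3: no successors, so ◇¬(q ∧ ¬p) fails. ✗
— 2 worlds.
For ◇(r → ¬p):
w0: successors {w0, w1}; r → ¬p there: w0:F, w1:T. ✓
w1: successors {w2}; r → ¬p there: w2:T. ✓
w2: successors {w3}; r → ¬p there: w3:T. ✓
w3: no successors, so ◇(r → ¬p) fails. ✗
— 3 worlds.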